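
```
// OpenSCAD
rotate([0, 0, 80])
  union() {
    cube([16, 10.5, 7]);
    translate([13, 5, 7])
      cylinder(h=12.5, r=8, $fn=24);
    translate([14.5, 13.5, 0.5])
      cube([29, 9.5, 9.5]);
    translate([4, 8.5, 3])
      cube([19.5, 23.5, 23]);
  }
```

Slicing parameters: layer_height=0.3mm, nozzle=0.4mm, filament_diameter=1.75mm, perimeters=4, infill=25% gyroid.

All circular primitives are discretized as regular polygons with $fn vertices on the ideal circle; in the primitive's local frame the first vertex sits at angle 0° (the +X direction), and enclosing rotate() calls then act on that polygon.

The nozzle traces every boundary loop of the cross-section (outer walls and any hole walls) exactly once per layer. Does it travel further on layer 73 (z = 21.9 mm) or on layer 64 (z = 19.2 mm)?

Layer 73 (z = 21.9): the cube does not reach this height (z outside [0, 7]); the cylinder at (13, 5) is not intersected at this z (z outside [7, 19.5]); the cube at (14.5, 13.5) is absent (z outside [0.5, 10]); the cube at (4, 8.5) is present — its section is the full 19.5×23.5 rectangle (perimeter 86.00 mm); Taking the union: only the 19.5×23.5 cube at (4, 8.5) is present, so the union is just that shape — boundary = 86.00 mm; (rotated 80° about Z; rotation is an isometry so areas/perimeters/island counts are preserved). So its perimeter = 86.00 mm. Layer 64 (z = 19.2): the cube does not reach this height (z outside [0, 7]); the cylinder at (13, 5): section is a regular 24-gon, circumradius r=8 (perimeter = 2·24·8.000·sin(180°/24) = 50.12 mm); the cube at (14.5, 13.5) is not intersected at this z (z outside [0.5, 10]); the 19.5×23.5 cube at (4, 8.5) contributes its full rectangle (perimeter 86.00 mm); Merging all regions: the regions partially overlap (shared area 45.58 mm²), so the edge portions inside another operand are dropped and the merged outline is re-measured after clipping — boundary = 104.06 mm; (rotated 80° about Z; rotation is an isometry so areas/perimeters/island counts are preserved). So its perimeter = 104.06 mm. Layer 64 is larger (104.06 vs 86.00 mm).

layer 64 (z = 19.2 mm)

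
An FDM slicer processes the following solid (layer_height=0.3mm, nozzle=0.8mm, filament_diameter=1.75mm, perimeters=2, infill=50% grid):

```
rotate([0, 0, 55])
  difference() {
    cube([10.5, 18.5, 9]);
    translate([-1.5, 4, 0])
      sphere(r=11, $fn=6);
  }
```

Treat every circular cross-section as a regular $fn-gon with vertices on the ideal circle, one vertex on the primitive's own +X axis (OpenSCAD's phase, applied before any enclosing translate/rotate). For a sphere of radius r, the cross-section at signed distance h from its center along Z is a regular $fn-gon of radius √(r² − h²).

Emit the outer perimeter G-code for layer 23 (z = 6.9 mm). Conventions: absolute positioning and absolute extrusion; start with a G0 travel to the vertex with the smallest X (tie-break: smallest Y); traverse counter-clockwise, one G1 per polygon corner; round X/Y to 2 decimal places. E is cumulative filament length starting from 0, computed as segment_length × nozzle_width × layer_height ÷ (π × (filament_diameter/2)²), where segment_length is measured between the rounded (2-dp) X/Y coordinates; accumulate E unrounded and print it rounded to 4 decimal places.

At z = 6.9 mm: the 10.5×18.5 cube contributes its full rectangle; the r=11 sphere at (-1.5, 4) contributes a regular 6-gon of circumradius √(11²−6.9²) = 8.567; After the difference (first − rest): starting from the 10.5×18.5 cube, the r=11 sphere at (-1.5, 4) partially overlaps it — only the 60.19 mm² overlap (of its 190.67 mm²) is removed, clipping the outline — 1 connected region; (whole slice rotated 55° about Z — lengths, areas and connectivity unchanged). The outline is a single polygon with 7 vertices. Extrusion per mm of travel: 0.8 × 0.3 / (π × 0.875²) = 0.099780. Accumulating E over each segment gives final E = 5.7648.

G0 X-15.15 Y10.61 Z6.90
G1 X-9.35 Y6.55 E0.7064
G1 X-7.76 Y8.83 E0.9838
G1 X0.78 Y8.08 E1.8392
G1 X2.73 Y3.90 E2.2994
G1 X6.02 Y8.60 E2.8719
G1 X-9.13 Y19.21 E4.7174
G1 X-15.15 Y10.61 E5.7648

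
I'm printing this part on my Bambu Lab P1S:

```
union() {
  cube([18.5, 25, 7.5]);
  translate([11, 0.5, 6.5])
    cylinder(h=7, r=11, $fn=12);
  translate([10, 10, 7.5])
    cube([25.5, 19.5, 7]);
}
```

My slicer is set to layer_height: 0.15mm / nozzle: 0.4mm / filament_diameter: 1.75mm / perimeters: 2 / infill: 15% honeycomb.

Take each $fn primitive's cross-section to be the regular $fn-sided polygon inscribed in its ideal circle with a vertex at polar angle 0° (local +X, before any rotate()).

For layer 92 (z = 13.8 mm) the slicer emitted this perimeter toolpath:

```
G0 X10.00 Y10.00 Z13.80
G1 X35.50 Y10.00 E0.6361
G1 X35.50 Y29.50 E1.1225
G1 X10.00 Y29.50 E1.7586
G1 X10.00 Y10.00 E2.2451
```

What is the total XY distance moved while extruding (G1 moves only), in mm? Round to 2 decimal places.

Sum the Euclidean lengths of each G1 segment: total = 90.00 mm.

90.00 mm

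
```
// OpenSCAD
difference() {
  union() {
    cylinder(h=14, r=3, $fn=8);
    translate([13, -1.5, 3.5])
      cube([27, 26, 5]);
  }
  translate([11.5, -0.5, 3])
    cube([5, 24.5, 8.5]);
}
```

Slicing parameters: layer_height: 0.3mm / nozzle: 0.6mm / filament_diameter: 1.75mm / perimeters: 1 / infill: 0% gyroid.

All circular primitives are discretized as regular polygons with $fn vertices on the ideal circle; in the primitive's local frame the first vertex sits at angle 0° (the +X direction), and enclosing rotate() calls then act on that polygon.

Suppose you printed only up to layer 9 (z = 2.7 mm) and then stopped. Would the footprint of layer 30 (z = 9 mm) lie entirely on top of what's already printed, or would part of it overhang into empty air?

entirely on top

Compare the two slices. At z = 2.7: the r=3 cylinder contributes a regular 8-gon of circumradius 3 (area = (8/2)·3.000²·sin(360°/8) = 25.46 mm²); the cube at (13, -1.5) does not reach this height (z outside [3.5, 8.5]); Merging all regions: only the r=3 cylinder is present, so the union is just that shape — area = 25.46 mm²; the cube at (11.5, -0.5) does not reach this height (z outside [3, 11.5]); After the difference (first − rest): none of the subtracted shapes is present at this height, so the result so far is unchanged — area = 25.46 mm². At z = 9: the cylinder: section is a regular 8-gon, circumradius r=3 (area = (8/2)·3.000²·sin(360°/8) = 25.46 mm²); the cube at (13, -1.5) is absent (z outside [3.5, 8.5]); Taking the union: only the r=3 cylinder is present, so the union is just that shape — area = 25.46 mm²; the cube at (11.5, -0.5) (footprint 5×24.5) is included at this height (area 122.50 mm²); Taking the first minus the rest: starting from the result so far (25.46 mm²), the 5×24.5 cube at (11.5, -0.5) misses the remaining region (no effect) — area = 25.46 mm². Checking containment: the cross-section at z = 9 is a subset of the cross-section at z = 2.7.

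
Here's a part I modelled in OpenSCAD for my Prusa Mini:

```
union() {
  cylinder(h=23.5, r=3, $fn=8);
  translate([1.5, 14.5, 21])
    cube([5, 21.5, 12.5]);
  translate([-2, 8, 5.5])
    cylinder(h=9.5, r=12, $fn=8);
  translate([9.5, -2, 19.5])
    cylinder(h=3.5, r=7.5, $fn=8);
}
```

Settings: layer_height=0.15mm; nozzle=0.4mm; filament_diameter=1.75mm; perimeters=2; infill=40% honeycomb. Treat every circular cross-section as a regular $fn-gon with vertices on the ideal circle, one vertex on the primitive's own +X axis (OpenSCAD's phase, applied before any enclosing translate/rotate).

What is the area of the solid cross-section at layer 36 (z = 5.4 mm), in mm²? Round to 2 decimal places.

25.46 mm²

At z = 5.4 mm: the cylinder: section is a regular 8-gon, circumradius r=3 (area = (8/2)·3.000²·sin(360°/8) = 25.46 mm²); the cube at (1.5, 14.5) is not intersected at this z (z outside [21, 33.5]); the cylinder at (-2, 8) is absent (z outside [5.5, 15]); the cylinder at (9.5, -2) is not intersected at this z (z outside [19.5, 23]); Taking the union: only the r=3 cylinder is present, so the union is just that shape — area = 25.46 mm². Overall, the cross-section is a single solid region. Net area = 25.46 mm².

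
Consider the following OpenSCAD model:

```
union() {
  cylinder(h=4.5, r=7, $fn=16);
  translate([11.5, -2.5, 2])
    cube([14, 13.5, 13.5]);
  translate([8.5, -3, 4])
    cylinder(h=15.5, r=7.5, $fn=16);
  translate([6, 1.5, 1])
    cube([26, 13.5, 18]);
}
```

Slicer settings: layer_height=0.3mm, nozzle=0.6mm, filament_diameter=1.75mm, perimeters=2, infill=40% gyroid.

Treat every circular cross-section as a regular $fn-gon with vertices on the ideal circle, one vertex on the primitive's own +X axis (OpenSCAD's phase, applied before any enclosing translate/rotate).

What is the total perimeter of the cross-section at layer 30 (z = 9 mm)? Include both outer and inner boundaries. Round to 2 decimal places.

103.67 mm

At z = 9 mm: the cylinder is absent (z outside [0, 4.5]); the cube at (11.5, -2.5) is present — its section is the full 14×13.5 rectangle (perimeter 55.00 mm); the cylinder at (8.5, -3): section is a regular 16-gon, circumradius r=7.5 (perimeter = 2·16·7.500·sin(180°/16) = 46.82 mm); the cube at (6, 1.5) (footprint 26×13.5) is included at this height (perimeter 79.00 mm); Merging all regions: the regions partially overlap (shared area 167.21 mm²), so the edge portions inside another operand are dropped and the merged outline is re-measured after clipping — boundary = 103.67 mm. Overall, the cross-section is a single solid region. Total boundary length (outer) = 103.67 mm.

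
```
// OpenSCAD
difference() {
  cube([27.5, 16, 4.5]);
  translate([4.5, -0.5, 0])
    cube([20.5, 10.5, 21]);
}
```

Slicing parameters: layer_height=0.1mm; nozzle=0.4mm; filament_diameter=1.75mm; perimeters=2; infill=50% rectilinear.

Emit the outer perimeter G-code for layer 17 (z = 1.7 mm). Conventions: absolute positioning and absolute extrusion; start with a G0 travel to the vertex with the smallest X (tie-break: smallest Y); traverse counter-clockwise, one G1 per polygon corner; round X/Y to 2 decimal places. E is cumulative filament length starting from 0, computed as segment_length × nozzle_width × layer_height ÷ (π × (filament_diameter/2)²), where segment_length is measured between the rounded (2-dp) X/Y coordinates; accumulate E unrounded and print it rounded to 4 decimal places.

At z = 1.7 mm: the cube (footprint 27.5×16) is included at this height; the 20.5×10.5 cube at (4.5, -0.5) contributes its full rectangle; Subtracting the remaining from the first: starting from the 27.5×16 cube, the 20.5×10.5 cube at (4.5, -0.5) partially overlaps it — only the 205.00 mm² overlap (of its 215.25 mm²) is removed, clipping the outline — 1 connected region. The outline is a single polygon with 8 vertices. Extrusion per mm of travel: 0.4 × 0.1 / (π × 0.875²) = 0.016630. Accumulating E over each segment gives final E = 1.7794.

G0 X0.00 Y0.00 Z1.70
G1 X4.50 Y0.00 E0.0748
G1 X4.50 Y10.00 E0.2411
G1 X25.00 Y10.00 E0.5821
G1 X25.00 Y0.00 E0.7484
G1 X27.50 Y0.00 E0.7899
G1 X27.50 Y16.00 E1.0560
G1 X0.00 Y16.00 E1.5133
G1 X0.00 Y0.00 E1.7794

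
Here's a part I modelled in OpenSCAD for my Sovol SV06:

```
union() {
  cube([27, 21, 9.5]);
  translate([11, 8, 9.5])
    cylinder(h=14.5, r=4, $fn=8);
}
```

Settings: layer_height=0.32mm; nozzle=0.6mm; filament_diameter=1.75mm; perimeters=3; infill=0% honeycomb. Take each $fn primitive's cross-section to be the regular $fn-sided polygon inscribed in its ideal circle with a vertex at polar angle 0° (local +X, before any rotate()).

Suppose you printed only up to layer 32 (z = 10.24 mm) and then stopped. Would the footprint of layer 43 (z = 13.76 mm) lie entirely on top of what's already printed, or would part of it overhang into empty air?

Compare the two slices. At z = 10.24: the cube is not intersected at this z (z outside [0, 9.5]); the r=4 cylinder at (11, 8) contributes a regular 8-gon of circumradius 4 (area = (8/2)·4.000²·sin(360°/8) = 45.25 mm²); Combining (union): only the r=4 cylinder at (11, 8) is present, so the union is just that shape — area = 45.25 mm². At z = 13.76: the cube is not intersected at this z (z outside [0, 9.5]); the r=4 cylinder at (11, 8) contributes a regular 8-gon of circumradius 4 (area = (8/2)·4.000²·sin(360°/8) = 45.25 mm²); Taking the union: only the r=4 cylinder at (11, 8) is present, so the union is just that shape — area = 45.25 mm². Checking containment: the cross-section at z = 13.76 is a subset of the cross-section at z = 10.24.

entirely on top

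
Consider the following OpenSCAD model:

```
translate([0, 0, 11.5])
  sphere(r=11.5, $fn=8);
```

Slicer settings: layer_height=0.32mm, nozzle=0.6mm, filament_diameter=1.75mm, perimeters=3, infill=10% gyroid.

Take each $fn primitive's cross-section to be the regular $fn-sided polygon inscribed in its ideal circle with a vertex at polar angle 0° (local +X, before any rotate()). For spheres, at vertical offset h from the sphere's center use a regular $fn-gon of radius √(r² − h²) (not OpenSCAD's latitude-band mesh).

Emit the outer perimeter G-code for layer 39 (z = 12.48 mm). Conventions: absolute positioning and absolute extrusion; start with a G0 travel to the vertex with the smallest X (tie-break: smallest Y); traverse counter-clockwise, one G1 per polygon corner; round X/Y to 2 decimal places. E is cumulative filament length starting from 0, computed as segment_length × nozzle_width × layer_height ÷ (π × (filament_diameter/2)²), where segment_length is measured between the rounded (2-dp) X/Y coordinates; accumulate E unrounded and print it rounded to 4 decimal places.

G0 X-11.46 Y0.00 Z12.48
G1 X-8.10 Y-8.10 E0.7000
G1 X0.00 Y-11.46 E1.4000
G1 X8.10 Y-8.10 E2.1000
G1 X11.46 Y0.00 E2.8000
G1 X8.10 Y8.10 E3.5000
G1 X0.00 Y11.46 E4.2000
G1 X-8.10 Y8.10 E4.9000
G1 X-11.46 Y0.00 E5.6000

At z = 12.48 mm: the sphere: section is a regular 8-gon, circumradius = √(r²−h²) = √(11.5²−0.98²) = 11.458. The outline is a single polygon with 8 vertices. Extrusion per mm of travel: 0.6 × 0.32 / (π × 0.875²) = 0.079824. Accumulating E over each segment gives final E = 5.6000.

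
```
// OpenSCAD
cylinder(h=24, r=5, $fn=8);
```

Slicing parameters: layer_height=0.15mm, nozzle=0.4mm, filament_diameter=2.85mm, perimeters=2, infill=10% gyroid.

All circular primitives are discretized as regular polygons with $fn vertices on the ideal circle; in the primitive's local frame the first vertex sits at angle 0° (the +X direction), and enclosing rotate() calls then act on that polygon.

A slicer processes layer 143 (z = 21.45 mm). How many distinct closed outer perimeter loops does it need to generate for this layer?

At z = 21.45 mm: the r=5 cylinder contributes a regular 8-gon of circumradius 5. The result has 1 disconnected region.

1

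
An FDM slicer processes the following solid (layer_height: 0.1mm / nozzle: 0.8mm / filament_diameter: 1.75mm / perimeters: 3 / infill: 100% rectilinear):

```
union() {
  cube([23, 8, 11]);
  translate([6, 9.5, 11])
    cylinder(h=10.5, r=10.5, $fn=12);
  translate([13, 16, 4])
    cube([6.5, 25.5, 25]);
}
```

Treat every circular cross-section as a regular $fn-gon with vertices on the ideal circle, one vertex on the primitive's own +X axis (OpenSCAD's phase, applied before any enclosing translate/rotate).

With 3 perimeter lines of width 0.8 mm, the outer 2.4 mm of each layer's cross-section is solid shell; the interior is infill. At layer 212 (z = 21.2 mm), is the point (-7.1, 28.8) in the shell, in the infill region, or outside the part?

At z = 21.2 mm: the cube is not intersected at this z (z outside [0, 11]); the r=10.5 cylinder at (6, 9.5) gives a regular 12-gon of circumradius 10.5 (constant along its height); the cube at (13, 16) is present — its section is the full 6.5×25.5 rectangle; Combining (union): the regions partially overlap (shared area 0.36 mm²), so overlapping operands fuse into one piece — 1 connected region. Overall, the cross-section is a single solid region. The nearest boundary edge runs (-3.09, 14.75)→(0.75, 18.59); distance from the point to it = 12.88 mm. The point is not inside any of the regions above, so it lies outside the cross-section (12.88 mm from the nearest boundary).

outside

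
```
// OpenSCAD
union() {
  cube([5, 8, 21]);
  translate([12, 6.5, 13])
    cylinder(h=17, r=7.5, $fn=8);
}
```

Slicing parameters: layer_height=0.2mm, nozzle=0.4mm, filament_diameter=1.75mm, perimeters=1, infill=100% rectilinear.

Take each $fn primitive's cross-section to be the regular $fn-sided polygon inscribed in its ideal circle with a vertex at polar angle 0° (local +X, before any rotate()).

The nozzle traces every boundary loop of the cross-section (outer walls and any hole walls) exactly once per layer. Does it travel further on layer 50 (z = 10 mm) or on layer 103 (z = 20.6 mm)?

layer 103 (z = 20.6 mm)

Layer 50 (z = 10): the 5×8 cube contributes its full rectangle (perimeter 26.00 mm); the cylinder at (12, 6.5) does not reach this height (z outside [13, 30]); Taking the union: only the 5×8 cube is present, so the union is just that shape — boundary = 26.00 mm. So its perimeter = 26.00 mm. Layer 103 (z = 20.6): the 5×8 cube contributes its full rectangle (perimeter 26.00 mm); the r=7.5 cylinder at (12, 6.5) contributes a regular 8-gon of circumradius 7.5 (perimeter = 2·8·7.500·sin(180°/8) = 45.92 mm); Taking the union: the regions partially overlap (shared area 0.60 mm²), so the edge portions inside another operand are dropped and the merged outline is re-measured after clipping — boundary = 66.89 mm. So its perimeter = 66.89 mm. Layer 103 is larger (66.89 vs 26.00 mm).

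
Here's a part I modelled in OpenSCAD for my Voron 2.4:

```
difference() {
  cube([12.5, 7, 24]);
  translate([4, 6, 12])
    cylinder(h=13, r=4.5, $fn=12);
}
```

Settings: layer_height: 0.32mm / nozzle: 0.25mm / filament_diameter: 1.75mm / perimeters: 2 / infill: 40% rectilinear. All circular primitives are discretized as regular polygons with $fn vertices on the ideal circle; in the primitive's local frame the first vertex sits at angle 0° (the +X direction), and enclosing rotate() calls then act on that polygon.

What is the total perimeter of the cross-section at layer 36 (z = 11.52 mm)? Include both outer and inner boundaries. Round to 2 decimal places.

At z = 11.52 mm: the cube (footprint 12.5×7) is included at this height (perimeter 39.00 mm); the cylinder at (4, 6) is not intersected at this z (z outside [12, 25]); After the difference (first − rest): none of the subtracted shapes is present at this height, so the 12.5×7 cube is unchanged — boundary = 39.00 mm. Overall, the cross-section is a single solid region. Total boundary length (outer) = 39.00 mm.

39.00 mm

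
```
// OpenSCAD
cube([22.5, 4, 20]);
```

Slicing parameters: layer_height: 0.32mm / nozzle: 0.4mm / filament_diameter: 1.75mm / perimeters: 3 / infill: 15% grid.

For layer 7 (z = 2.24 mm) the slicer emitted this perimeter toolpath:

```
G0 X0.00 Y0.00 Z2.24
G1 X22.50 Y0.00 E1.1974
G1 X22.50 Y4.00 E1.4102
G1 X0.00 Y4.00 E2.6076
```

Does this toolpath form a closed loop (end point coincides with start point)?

Start point (G0): (0.00, 0.00). End point (last G1): the path does not return to the start — open.

no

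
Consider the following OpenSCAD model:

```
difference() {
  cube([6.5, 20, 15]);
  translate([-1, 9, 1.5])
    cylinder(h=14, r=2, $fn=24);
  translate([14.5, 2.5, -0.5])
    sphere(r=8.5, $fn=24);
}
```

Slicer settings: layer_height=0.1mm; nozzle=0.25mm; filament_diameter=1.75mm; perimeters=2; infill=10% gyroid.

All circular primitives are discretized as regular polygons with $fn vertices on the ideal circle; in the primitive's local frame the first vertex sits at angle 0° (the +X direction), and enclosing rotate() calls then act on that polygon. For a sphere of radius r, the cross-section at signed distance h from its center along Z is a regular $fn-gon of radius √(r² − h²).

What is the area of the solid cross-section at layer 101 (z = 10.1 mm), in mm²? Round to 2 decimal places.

At z = 10.1 mm: the cube (footprint 6.5×20) is included at this height (area 130.00 mm²); the r=2 cylinder at (-1, 9) contributes a regular 24-gon of circumradius 2 (area = (24/2)·2.000²·sin(360°/24) = 12.42 mm²); the sphere at (14.5, 2.5) does not reach this height (|z−center|=10.600 > r=8.5); Subtracting the remaining from the first: starting from the 6.5×20 cube (130.00 mm²), the r=2 cylinder at (-1, 9) partially overlaps it — only the 2.41 mm² overlap (of its 12.42 mm²) is removed, clipping the outline — area = 127.59 mm². Overall, the cross-section is a single solid region. Net area = 127.59 mm².

127.59 mm²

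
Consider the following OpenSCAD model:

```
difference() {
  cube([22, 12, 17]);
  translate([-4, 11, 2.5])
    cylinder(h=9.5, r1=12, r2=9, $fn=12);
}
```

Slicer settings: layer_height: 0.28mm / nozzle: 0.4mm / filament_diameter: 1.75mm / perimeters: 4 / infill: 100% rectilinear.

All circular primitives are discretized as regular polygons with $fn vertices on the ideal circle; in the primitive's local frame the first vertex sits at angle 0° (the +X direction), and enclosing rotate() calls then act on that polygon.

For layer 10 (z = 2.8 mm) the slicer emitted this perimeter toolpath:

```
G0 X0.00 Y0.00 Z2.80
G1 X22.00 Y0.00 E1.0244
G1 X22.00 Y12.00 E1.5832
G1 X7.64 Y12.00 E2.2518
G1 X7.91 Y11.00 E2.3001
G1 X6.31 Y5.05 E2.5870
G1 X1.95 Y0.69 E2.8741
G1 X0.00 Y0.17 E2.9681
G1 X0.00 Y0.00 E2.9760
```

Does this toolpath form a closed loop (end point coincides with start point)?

yes

Start point (G0): (0.00, 0.00). End point (last G1): the path returns to the start — closed.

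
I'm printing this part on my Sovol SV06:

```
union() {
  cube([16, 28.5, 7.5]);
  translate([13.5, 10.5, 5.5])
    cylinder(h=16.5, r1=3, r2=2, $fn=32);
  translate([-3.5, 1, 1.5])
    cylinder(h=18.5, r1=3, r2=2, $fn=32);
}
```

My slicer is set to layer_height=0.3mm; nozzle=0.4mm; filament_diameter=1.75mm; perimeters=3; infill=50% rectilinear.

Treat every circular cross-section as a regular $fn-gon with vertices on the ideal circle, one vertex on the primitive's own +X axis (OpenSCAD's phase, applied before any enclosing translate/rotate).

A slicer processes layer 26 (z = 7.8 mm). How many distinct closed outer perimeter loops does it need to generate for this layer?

2

At z = 7.8 mm: the cube is not intersected at this z (z outside [0, 7.5]); the cone at (13.5, 10.5): at t=0.139 of its height the radius interpolates to r₁+(r₂−r₁)t = 2.861, giving a regular 32-gon of that circumradius; the cone at (-3.5, 1): at t=0.341 of its height the radius interpolates to r₁+(r₂−r₁)t = 2.659, giving a regular 32-gon of that circumradius; Taking the union: the 2 present regions are separate (no shared area or edge), so areas and boundary lengths simply add and each stays a separate island — 2 connected regions. The result has 2 disconnected regions.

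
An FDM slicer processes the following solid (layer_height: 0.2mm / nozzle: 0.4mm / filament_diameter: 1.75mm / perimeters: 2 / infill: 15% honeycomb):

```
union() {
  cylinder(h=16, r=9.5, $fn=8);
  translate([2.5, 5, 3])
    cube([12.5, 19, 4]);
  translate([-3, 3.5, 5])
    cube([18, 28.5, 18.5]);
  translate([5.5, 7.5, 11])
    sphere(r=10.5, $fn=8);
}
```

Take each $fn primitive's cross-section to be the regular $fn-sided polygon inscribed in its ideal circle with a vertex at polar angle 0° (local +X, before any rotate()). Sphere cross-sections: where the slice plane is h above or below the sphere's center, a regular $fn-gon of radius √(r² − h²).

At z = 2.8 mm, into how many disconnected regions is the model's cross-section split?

At z = 2.8 mm: the r=9.5 cylinder gives a regular 8-gon of circumradius 9.5 (constant along its height); the cube at (2.5, 5) is not intersected at this z (z outside [3, 7]); the cube at (-3, 3.5) is absent (z outside [5, 23.5]); the r=10.5 sphere at (5.5, 7.5) slices to a regular 8-gon of circumradius 6.558 (√(r²−h²) with h=8.2 from center); Taking the union: the regions partially overlap (shared area 48.37 mm²), so overlapping operands fuse into one piece — 1 connected region. The result has 1 disconnected region.

1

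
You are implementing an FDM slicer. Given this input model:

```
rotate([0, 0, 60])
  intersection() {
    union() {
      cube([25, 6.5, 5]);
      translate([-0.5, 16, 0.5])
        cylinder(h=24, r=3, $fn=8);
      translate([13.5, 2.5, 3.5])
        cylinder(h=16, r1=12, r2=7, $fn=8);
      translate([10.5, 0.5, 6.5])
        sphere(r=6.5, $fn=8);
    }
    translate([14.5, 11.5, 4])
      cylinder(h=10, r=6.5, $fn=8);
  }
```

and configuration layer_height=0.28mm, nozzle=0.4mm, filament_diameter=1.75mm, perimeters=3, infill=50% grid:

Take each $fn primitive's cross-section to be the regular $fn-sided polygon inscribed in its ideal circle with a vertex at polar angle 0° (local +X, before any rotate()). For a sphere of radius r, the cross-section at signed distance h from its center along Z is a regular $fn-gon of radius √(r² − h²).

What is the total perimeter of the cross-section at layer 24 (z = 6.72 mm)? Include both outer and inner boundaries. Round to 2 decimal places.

32.15 mm

At z = 6.72 mm: the cube is not intersected at this z (z outside [0, 5]); the cylinder at (-0.5, 16): section is a regular 8-gon, circumradius r=3 (perimeter = 2·8·3.000·sin(180°/8) = 18.37 mm); the cone at (13.5, 2.5) contributes a regular 8-gon of circumradius 10.994 (interpolated between r1=12 and r2=7 at t=0.201) (perimeter = 2·8·10.994·sin(180°/8) = 67.31 mm); the r=6.5 sphere at (10.5, 0.5) slices to a regular 8-gon of circumradius 6.496 (√(r²−h²) with h=0.22 from center) (perimeter = 2·8·6.496·sin(180°/8) = 39.78 mm); Taking the union: the regions partially overlap (shared area 119.36 mm²), so the edge portions inside another operand are dropped and the merged outline is re-measured after clipping — boundary = 85.68 mm; the cylinder at (14.5, 11.5): section is a regular 8-gon, circumradius r=6.5 (perimeter = 2·8·6.500·sin(180°/8) = 39.80 mm); Taking the intersection: the r=6.5 cylinder at (14.5, 11.5) partially overlaps the result so far; clipping to the common part keeps 67.99 mm² — boundary = 32.15 mm; (whole slice rotated 60° about Z — lengths, areas and connectivity unchanged). Overall, the cross-section is a single solid region. Total boundary length (outer) = 32.15 mm.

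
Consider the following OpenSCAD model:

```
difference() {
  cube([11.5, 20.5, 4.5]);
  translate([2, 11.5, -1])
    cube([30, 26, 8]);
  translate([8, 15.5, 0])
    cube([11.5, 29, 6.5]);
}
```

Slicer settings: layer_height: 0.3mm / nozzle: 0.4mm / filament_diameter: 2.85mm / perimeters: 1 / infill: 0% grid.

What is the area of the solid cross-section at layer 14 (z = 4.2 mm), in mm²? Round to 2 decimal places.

150.25 mm²

At z = 4.2 mm: the 11.5×20.5 cube contributes its full rectangle (area 235.75 mm²); the 30×26 cube at (2, 11.5) contributes its full rectangle (area 780.00 mm²); the cube at (8, 15.5) is present — its section is the full 11.5×29 rectangle (area 333.50 mm²); After the difference (first − rest): starting from the 11.5×20.5 cube (235.75 mm²), the 30×26 cube at (2, 11.5) partially overlaps it — only the 85.50 mm² overlap (of its 780.00 mm²) is removed, clipping the outline; the 11.5×29 cube at (8, 15.5) misses the remaining region (no effect) — area = 150.25 mm². Overall, the cross-section is a single solid region. Net area = 150.25 mm².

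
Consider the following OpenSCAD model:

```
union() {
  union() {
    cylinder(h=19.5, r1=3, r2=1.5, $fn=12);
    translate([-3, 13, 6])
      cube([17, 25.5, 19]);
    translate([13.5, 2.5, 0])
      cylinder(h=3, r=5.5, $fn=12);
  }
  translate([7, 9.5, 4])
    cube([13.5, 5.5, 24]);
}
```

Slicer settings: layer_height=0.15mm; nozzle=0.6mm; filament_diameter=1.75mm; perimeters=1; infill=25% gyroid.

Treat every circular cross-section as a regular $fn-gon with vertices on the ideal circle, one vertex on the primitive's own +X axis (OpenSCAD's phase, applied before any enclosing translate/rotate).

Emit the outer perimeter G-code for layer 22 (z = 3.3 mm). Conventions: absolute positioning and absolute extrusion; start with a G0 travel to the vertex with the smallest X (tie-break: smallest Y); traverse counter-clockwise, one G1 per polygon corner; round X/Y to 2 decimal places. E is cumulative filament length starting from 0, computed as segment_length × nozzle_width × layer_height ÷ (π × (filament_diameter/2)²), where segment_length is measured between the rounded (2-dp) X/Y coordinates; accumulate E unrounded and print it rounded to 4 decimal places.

G0 X-2.75 Y0.00 Z3.30
G1 X-2.38 Y-1.37 E0.0531
G1 X-1.37 Y-2.38 E0.1065
G1 X0.00 Y-2.75 E0.1596
G1 X1.37 Y-2.38 E0.2127
G1 X2.38 Y-1.37 E0.2662
G1 X2.75 Y0.00 E0.3193
G1 X2.38 Y1.37 E0.3724
G1 X1.37 Y2.38 E0.4258
G1 X0.00 Y2.75 E0.4789
G1 X-1.37 Y2.38 E0.5320
G1 X-2.38 Y1.37 E0.5855
G1 X-2.75 Y0.00 E0.6386

At z = 3.3 mm: the cone: at t=0.169 of its height the radius interpolates to r₁+(r₂−r₁)t = 2.746, giving a regular 12-gon of that circumradius; the cube at (-3, 13) is absent (z outside [6, 25]); the cylinder at (13.5, 2.5) does not reach this height (z outside [0, 3]); Combining (union): only the cone is present, so the union is just that shape — 1 connected region; the cube at (7, 9.5) does not reach this height (z outside [4, 28]); Taking the union: only the result so far is present, so the union is just that shape — 1 connected region. The outline is a single polygon with 12 vertices. Extrusion per mm of travel: 0.6 × 0.15 / (π × 0.875²) = 0.037418. Accumulating E over each segment gives final E = 0.6386.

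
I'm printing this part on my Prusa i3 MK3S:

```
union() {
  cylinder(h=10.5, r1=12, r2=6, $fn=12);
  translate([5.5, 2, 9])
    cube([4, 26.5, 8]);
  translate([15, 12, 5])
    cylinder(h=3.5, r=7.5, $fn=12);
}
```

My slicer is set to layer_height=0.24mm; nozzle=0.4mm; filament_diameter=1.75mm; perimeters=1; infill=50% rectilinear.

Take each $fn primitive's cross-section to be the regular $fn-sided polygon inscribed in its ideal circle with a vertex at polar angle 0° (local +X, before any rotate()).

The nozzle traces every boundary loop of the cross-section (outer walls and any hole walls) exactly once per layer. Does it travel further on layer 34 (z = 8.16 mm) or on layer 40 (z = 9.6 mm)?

layer 40 (z = 9.6 mm)

Layer 34 (z = 8.16): the cone contributes a regular 12-gon of circumradius 7.337 (interpolated between r1=12 and r2=6 at t=0.777) (perimeter = 2·12·7.337·sin(180°/12) = 45.58 mm); the cube at (5.5, 2) is not intersected at this z (z outside [9, 17]); the r=7.5 cylinder at (15, 12) gives a regular 12-gon of circumradius 7.5 (constant along its height) (perimeter = 2·12·7.500·sin(180°/12) = 46.59 mm); Taking the union: the 2 present regions are separate (no shared area or edge), so areas and boundary lengths simply add and each stays a separate island — boundary = 92.16 mm. So its perimeter = 92.16 mm. Layer 40 (z = 9.6): the cone: at t=0.914 of its height the radius interpolates to r₁+(r₂−r₁)t = 6.514, giving a regular 12-gon of that circumradius (perimeter = 2·12·6.514·sin(180°/12) = 40.46 mm); the cube at (5.5, 2) (footprint 4×26.5) is included at this height (perimeter 61.00 mm); the cylinder at (15, 12) is not intersected at this z (z outside [5, 8.5]); Merging all regions: the regions partially overlap (shared area 0.40 mm²), so the edge portions inside another operand are dropped and the merged outline is re-measured after clipping — boundary = 98.09 mm. So its perimeter = 98.09 mm. Layer 40 is larger (98.09 vs 92.16 mm).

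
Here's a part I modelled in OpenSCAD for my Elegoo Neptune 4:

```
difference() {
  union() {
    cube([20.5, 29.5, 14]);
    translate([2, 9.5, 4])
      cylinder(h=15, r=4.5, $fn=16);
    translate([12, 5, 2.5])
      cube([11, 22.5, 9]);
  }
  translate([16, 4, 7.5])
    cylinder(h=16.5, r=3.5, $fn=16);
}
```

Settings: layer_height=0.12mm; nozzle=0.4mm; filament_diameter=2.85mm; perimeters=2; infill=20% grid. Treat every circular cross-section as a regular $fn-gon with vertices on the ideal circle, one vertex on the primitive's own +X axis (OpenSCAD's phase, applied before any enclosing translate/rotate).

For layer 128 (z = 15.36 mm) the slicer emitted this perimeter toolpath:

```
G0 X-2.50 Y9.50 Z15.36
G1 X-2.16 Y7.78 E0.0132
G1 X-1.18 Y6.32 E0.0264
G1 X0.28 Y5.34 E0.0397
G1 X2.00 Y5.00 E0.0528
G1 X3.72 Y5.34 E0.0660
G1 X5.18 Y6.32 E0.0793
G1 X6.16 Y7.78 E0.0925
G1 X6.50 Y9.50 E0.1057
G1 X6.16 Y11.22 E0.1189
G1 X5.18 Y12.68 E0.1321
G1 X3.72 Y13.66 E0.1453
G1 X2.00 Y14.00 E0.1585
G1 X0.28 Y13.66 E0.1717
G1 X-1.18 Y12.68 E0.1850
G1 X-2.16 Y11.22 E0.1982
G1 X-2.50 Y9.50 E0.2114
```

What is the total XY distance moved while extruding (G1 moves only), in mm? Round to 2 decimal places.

Sum the Euclidean lengths of each G1 segment: total = 28.09 mm.

28.09 mm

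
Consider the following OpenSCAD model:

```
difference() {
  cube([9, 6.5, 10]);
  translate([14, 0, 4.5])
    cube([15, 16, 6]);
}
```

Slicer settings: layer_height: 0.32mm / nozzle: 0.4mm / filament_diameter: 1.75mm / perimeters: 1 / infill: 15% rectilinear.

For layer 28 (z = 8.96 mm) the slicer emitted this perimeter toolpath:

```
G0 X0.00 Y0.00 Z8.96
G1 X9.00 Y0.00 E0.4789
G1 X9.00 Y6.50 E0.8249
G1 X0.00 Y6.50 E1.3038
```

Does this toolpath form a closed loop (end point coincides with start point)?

Start point (G0): (0.00, 0.00). End point (last G1): the path does not return to the start — open.

no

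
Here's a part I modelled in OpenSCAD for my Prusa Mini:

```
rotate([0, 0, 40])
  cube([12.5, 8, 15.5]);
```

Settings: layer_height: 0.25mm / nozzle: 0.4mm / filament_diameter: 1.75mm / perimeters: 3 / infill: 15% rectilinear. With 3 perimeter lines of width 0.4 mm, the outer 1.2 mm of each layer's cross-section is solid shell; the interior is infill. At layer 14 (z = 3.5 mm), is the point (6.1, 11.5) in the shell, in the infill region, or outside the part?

shell

At z = 3.5 mm: the cube is present — its section is the full 12.5×8 rectangle; (whole slice rotated 40° about Z — lengths, areas and connectivity unchanged). Overall, the cross-section is a single solid region. Undo the 40° rotation: the query point maps to (12.065, 4.889) in the un-rotated model frame. The nearest boundary edge runs (12.50, 0.00)→(12.50, 8.00); distance from the point to it = 0.44 mm. The point is inside the cross-section, 0.44 mm from the nearest boundary — within the 1.2 mm shell band (3 × 0.4).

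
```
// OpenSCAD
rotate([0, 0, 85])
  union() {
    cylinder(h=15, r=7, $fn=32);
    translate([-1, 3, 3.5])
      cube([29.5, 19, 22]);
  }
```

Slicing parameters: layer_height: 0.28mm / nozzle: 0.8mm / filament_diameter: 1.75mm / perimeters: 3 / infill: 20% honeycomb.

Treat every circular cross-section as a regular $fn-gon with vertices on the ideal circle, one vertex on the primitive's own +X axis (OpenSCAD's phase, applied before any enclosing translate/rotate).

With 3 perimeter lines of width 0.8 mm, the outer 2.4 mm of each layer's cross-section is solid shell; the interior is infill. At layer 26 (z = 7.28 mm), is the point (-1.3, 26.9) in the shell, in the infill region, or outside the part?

At z = 7.28 mm: the r=7 cylinder contributes a regular 32-gon of circumradius 7; the cube at (-1, 3) (footprint 29.5×19) is included at this height; Taking the union: the regions partially overlap (shared area 21.92 mm²), so overlapping operands fuse into one piece — 1 connected region; (whole slice rotated 85° about Z — lengths, areas and connectivity unchanged). Overall, the cross-section is a single solid region. Undo the 85° rotation: the query point maps to (26.684, 3.640) in the un-rotated model frame. The nearest boundary edge runs (28.50, 3.00)→(6.30, 3.00); distance from the point to it = 0.64 mm. The point is inside the cross-section, 0.64 mm from the nearest boundary — within the 2.4 mm shell band (3 × 0.8).

shell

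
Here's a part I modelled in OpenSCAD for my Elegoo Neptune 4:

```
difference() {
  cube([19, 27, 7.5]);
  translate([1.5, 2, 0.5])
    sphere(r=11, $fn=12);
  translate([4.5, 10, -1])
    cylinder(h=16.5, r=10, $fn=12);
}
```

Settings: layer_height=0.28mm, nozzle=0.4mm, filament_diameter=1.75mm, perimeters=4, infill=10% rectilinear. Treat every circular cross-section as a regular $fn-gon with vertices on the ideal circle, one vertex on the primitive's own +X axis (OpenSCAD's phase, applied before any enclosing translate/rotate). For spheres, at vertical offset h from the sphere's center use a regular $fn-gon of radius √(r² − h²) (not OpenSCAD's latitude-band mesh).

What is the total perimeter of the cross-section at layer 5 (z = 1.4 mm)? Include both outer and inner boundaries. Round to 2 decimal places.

92.27 mm

At z = 1.4 mm: the cube is present — its section is the full 19×27 rectangle (perimeter 92.00 mm); the r=11 sphere at (1.5, 2) slices to a regular 12-gon of circumradius 10.963 (√(r²−h²) with h=0.9 from center) (perimeter = 2·12·10.963·sin(180°/12) = 68.10 mm); the cylinder at (4.5, 10): section is a regular 12-gon, circumradius r=10 (perimeter = 2·12·10.000·sin(180°/12) = 62.12 mm); Taking the first minus the rest: starting from the 19×27 cube, the r=11 sphere at (1.5, 2) partially overlaps it — only the 130.68 mm² overlap (of its 360.57 mm²) is removed, clipping the outline; the r=10 cylinder at (4.5, 10) partially overlaps it — only the 117.22 mm² overlap (of its 300.00 mm²) is removed, clipping the outline — boundary = 92.27 mm. Overall, the cross-section is a single solid region. Total boundary length (outer) = 92.27 mm.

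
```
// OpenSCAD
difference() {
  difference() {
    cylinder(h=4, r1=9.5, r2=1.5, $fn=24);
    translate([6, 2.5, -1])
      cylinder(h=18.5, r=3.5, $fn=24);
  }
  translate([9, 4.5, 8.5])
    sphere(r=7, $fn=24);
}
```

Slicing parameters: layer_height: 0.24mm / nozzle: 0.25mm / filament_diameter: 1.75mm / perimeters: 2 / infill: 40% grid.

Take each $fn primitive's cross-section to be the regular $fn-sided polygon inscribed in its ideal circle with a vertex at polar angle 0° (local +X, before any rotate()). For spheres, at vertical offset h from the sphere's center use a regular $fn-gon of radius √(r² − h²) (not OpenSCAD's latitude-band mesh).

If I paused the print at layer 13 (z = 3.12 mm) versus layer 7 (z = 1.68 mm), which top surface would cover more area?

Layer 13 (z = 3.12): the cone contributes a regular 24-gon of circumradius 3.260 (interpolated between r1=9.5 and r2=1.5 at t=0.780) (area = (24/2)·3.260²·sin(360°/24) = 33.01 mm²); the cylinder at (6, 2.5): section is a regular 24-gon, circumradius r=3.5 (area = (24/2)·3.500²·sin(360°/24) = 38.05 mm²); After the difference (first − rest): starting from the cone (33.01 mm²), the r=3.5 cylinder at (6, 2.5) partially overlaps it — only the 0.25 mm² overlap (of its 38.05 mm²) is removed, clipping the outline — area = 32.75 mm²; the sphere at (9, 4.5): section is a regular 24-gon, circumradius = √(r²−h²) = √(7²−5.38²) = 4.478 (area = (24/2)·4.478²·sin(360°/24) = 62.29 mm²); Taking the first minus the rest: starting from the result so far (32.75 mm²), the r=7 sphere at (9, 4.5) misses the remaining region (no effect) — area = 32.75 mm². So its area = 32.75 mm². Layer 7 (z = 1.68): the cone: at t=0.420 of its height the radius interpolates to r₁+(r₂−r₁)t = 6.140, giving a regular 24-gon of that circumradius (area = (24/2)·6.140²·sin(360°/24) = 117.09 mm²); the r=3.5 cylinder at (6, 2.5) contributes a regular 24-gon of circumradius 3.5 (area = (24/2)·3.500²·sin(360°/24) = 38.05 mm²); Subtracting the remaining from the first: starting from the cone (117.09 mm²), the r=3.5 cylinder at (6, 2.5) partially overlaps it — only the 14.10 mm² overlap (of its 38.05 mm²) is removed, clipping the outline — area = 102.98 mm²; the r=7 sphere at (9, 4.5) contributes a regular 24-gon of circumradius √(7²−6.82²) = 1.577 (area = (24/2)·1.577²·sin(360°/24) = 7.73 mm²); After the difference (first − rest): starting from the result so far (102.98 mm²), the r=7 sphere at (9, 4.5) misses the remaining region (no effect) — area = 102.98 mm². So its area = 102.98 mm². Layer 7 is larger (102.98 vs 32.75 mm²).

layer 7 (z = 1.68 mm)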